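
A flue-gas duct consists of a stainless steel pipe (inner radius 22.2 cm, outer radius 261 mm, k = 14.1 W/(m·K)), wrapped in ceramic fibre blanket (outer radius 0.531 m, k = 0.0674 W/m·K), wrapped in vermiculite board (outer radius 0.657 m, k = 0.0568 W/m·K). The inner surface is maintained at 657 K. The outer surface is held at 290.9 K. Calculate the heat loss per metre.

Treat each layer as a resistance in series:
  R'_stainless steel = ln(0.261/0.222)/(2πk) = 0.1618/(2π·14.1) = 0.001827 m·K/W
  R'_ceramic fibre blanket = ln(0.531/0.261)/(2πk) = 0.7102/(2π·0.0674) = 1.677 m·K/W
  R'_vermiculite board = ln(0.657/0.531)/(2πk) = 0.2129/(2π·0.0568) = 0.5966 m·K/W
ΣR = 0.001827 + 1.677 + 0.5966 = 2.275 m·K/W
Q' = ΔT/ΣR = (657 K − 290.9 K)/2.275 = 161 W/m

Q' = 161 W/m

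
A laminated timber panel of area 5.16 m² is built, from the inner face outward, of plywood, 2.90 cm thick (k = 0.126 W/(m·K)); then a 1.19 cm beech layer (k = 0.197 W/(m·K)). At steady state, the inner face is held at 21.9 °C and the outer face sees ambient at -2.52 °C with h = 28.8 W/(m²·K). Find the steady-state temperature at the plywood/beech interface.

T = 4.62 °C

Series thermal resistances, inner to outer:
  R_plywood = L/(kA) = 0.0290/(0.126·5.16) = 0.04460 K/W
  R_beech = L/(kA) = 0.0119/(0.197·5.16) = 0.01171 K/W
  R_conv,out = 1/(hA) = 1/(28.8·5.16) = 0.006729 K/W
ΣR = 0.04460 + 0.01171 + 0.006729 = 0.06304 K/W
Q = ΔT/ΣR = (21.9 °C − -2.52 °C)/0.06304 = 387.4 W
From the inner boundary to the plywood/beech interface, ΣR_partial = 0.04460 K/W.
T_interface = T_in − Q·ΣR_partial = 21.9 °C − (387.4)(0.04460) = 4.62 °C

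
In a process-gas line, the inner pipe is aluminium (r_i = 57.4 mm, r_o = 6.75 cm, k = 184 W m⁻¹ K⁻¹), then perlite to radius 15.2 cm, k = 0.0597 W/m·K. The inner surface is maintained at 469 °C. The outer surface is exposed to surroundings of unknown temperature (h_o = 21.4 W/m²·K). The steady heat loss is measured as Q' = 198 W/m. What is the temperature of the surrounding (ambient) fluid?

T_out = 30.8 °C

Sum the resistances:
  R'_aluminium = ln(0.0675/0.0574)/(2πk) = 0.1621/(2π·184) = 1.402×10^-4 m·K/W
  R'_perlite = ln(0.152/0.0675)/(2πk) = 0.8118/(2π·0.0597) = 2.164 m·K/W
  R'_conv,out = 1/(2πr h) = 1/(2π·0.152·21.4) = 0.04893 m·K/W
ΣR = 2.213 m·K/W
ΔT = Q'·ΣR = 198 × 2.213 = 438.2 K
Heat flows outward, so T_out = T_in − ΔT = 469 − 438.2 = 30.8 °C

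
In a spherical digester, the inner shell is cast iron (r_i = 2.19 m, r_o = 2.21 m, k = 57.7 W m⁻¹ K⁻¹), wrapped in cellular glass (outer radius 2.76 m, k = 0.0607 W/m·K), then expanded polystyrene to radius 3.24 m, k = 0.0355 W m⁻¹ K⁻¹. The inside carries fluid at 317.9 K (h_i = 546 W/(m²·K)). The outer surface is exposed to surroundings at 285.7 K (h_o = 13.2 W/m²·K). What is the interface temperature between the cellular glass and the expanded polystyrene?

T = 302.0 K

Resistance network (inner→outer):
  R_conv,in = 1/(4πr²h) = 1/(4π·2.19²·546) = 3.039×10^-5 K/W
  R_cast iron = (1/2.19 − 1/2.21)/(4πk) = 0.004132/(4π·57.7) = 5.699×10^-6 K/W
  R_cellular glass = (1/2.21 − 1/2.76)/(4πk) = 0.09017/(4π·0.0607) = 0.1182 K/W
  R_expanded polystyrene = (1/2.76 − 1/3.24)/(4πk) = 0.05368/(4π·0.0355) = 0.1203 K/W
  R_conv,out = 1/(4πr²h) = 1/(4π·3.24²·13.2) = 5.743×10^-4 K/W
ΣR = 3.039×10^-5 + 5.699×10^-6 + 0.1182 + 0.1203 + 5.743×10^-4 = 0.2391 K/W
Q = ΔT/ΣR = (317.9 K − 285.7 K)/0.2391 = 134.7 W
From the inner boundary to the cellular glass/expanded polystyrene interface, ΣR_partial = 0.1182 K/W.
T_interface = T_in − Q·ΣR_partial = 317.9 K − (134.7)(0.1182) = 302.0 K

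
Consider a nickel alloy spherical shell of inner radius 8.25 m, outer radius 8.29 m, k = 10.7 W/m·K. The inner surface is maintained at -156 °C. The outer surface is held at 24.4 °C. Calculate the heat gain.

Q = 41500 kW

Q = 4πk·ΔT/(1/r₁ − 1/r₂) = 4π × 10.7 × 180.4 / (1/8.25 − 1/8.29) = 4.15×10^7 W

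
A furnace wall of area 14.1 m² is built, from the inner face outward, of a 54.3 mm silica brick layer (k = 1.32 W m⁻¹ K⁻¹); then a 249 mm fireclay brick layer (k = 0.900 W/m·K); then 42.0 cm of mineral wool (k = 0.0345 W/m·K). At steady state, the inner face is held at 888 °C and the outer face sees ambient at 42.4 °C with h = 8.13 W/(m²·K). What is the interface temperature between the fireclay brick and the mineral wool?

Resistance network (inner→outer):
  R_silica brick = L/(kA) = 0.0543/(1.32·14.1) = 0.002917 K/W
  R_fireclay brick = L/(kA) = 0.249/(0.900·14.1) = 0.01962 K/W
  R_mineral wool = L/(kA) = 0.420/(0.0345·14.1) = 0.8634 K/W
  R_conv,out = 1/(hA) = 1/(8.13·14.1) = 0.008723 K/W
ΣR = 0.002917 + 0.01962 + 0.8634 + 0.008723 = 0.8947 K/W
Q = ΔT/ΣR = (888 °C − 42.4 °C)/0.8947 = 945.1 W
From the inner boundary to the fireclay brick/mineral wool interface, ΣR_partial = 0.02254 K/W.
T_interface = T_in − Q·ΣR_partial = 888 °C − (945.1)(0.02254) = 867 °C

T = 867 °C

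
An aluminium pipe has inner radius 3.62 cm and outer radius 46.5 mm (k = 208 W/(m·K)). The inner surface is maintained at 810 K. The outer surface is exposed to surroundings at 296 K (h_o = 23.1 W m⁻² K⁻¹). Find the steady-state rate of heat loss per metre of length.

Resistance network (inner→outer):
  R'_aluminium = ln(0.0465/0.0362)/(2πk) = 0.2504/(2π·208) = 1.916×10^-4 m·K/W
  R'_conv,out = 1/(2πr h) = 1/(2π·0.0465·23.1) = 0.1482 m·K/W
ΣR = 1.916×10^-4 + 0.1482 = 0.1484 m·K/W
Q' = ΔT/ΣR = (810 K − 296 K)/0.1484 = 3460 W/m

Q' = 3.46 kW/m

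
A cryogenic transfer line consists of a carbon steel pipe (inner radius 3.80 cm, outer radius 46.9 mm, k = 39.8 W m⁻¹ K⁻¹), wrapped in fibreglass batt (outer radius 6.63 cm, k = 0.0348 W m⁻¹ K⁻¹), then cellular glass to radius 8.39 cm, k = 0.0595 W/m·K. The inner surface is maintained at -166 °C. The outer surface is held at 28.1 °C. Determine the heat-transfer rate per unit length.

Treat each layer as a resistance in series:
  R'_carbon steel = ln(0.0469/0.0380)/(2πk) = 0.2104/(2π·39.8) = 8.415×10^-4 m·K/W
  R'_fibreglass batt = ln(0.0663/0.0469)/(2πk) = 0.3462/(2π·0.0348) = 1.583 m·K/W
  R'_cellular glass = ln(0.0839/0.0663)/(2πk) = 0.2354/(2π·0.0595) = 0.6298 m·K/W
ΣR = 8.415×10^-4 + 1.583 + 0.6298 = 2.214 m·K/W
Q' = ΔT/ΣR = (-166 °C − 28.1 °C)/2.214 = -87.7 W/m
(Negative Q' ⇒ heat flows inward; heat gain = 87.7 W/m.)

Q' = 87.7 W/m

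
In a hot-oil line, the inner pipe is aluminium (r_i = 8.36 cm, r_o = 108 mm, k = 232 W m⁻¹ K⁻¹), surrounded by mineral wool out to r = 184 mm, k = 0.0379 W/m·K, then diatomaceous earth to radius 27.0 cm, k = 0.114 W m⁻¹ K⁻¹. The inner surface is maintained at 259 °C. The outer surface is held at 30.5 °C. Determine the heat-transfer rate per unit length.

Series thermal resistances, inner to outer:
  R'_aluminium = ln(0.108/0.0836)/(2πk) = 0.2561/(2π·232) = 1.757×10^-4 m·K/W
  R'_mineral wool = ln(0.184/0.108)/(2πk) = 0.5328/(2π·0.0379) = 2.237 m·K/W
  R'_diatomaceous earth = ln(0.270/0.184)/(2πk) = 0.3835/(2π·0.114) = 0.5354 m·K/W
ΣR = 1.757×10^-4 + 2.237 + 0.5354 = 2.773 m·K/W
Q' = ΔT/ΣR = (259 °C − 30.5 °C)/2.773 = 82.4 W/m

Q' = 82.4 W/m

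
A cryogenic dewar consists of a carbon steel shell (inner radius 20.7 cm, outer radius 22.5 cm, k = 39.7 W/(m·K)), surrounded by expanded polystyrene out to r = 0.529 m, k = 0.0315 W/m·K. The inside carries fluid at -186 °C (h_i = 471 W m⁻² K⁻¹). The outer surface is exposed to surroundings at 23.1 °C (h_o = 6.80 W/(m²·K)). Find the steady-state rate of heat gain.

Resistance network (inner→outer):
  R_conv,in = 1/(4πr²h) = 1/(4π·0.207²·471) = 0.003943 K/W
  R_carbon steel = (1/0.207 − 1/0.225)/(4πk) = 0.3865/(4π·39.7) = 7.747×10^-4 K/W
  R_expanded polystyrene = (1/0.225 − 1/0.529)/(4πk) = 2.554/(4π·0.0315) = 6.452 K/W
  R_conv,out = 1/(4πr²h) = 1/(4π·0.529²·6.80) = 0.04182 K/W
ΣR = 0.003943 + 7.747×10^-4 + 6.452 + 0.04182 = 6.499 K/W
Q = ΔT/ΣR = (-186 °C − 23.1 °C)/6.499 = -32.2 W
(Negative Q ⇒ heat flows inward; heat gain = 32.2 W.)

Q = 32.2 W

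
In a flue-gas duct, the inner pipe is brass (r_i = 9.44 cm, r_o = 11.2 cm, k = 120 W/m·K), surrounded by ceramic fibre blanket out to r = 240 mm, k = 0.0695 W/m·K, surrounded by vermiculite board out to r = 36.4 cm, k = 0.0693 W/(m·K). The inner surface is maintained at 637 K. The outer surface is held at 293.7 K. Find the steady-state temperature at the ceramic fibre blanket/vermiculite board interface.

T = 415 K

Treat each layer as a resistance in series:
  R'_brass = ln(0.112/0.0944)/(2πk) = 0.1710/(2π·120) = 2.267×10^-4 m·K/W
  R'_ceramic fibre blanket = ln(0.240/0.112)/(2πk) = 0.7621/(2π·0.0695) = 1.745 m·K/W
  R'_vermiculite board = ln(0.364/0.240)/(2πk) = 0.4165/(2π·0.0693) = 0.9566 m·K/W
ΣR = 2.267×10^-4 + 1.745 + 0.9566 = 2.702 m·K/W
Q' = ΔT/ΣR = (637 K − 293.7 K)/2.702 = 127.1 W/m
From the inner boundary to the ceramic fibre blanket/vermiculite board interface, ΣR_partial = 1.745 m·K/W.
T_interface = T_in − Q'·ΣR_partial = 637 K − (127.1)(1.745) = 415 K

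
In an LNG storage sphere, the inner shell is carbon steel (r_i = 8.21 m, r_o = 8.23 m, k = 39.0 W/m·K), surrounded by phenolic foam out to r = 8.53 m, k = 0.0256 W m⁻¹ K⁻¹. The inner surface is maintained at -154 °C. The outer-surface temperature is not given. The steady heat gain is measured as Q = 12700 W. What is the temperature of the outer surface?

T_out = 14.7 °C

Sum the resistances:
  R_carbon steel = (1/8.21 − 1/8.23)/(4πk) = 2.960×10^-4/(4π·39.0) = 6.040×10^-7 K/W
  R_phenolic foam = (1/8.23 − 1/8.53)/(4πk) = 0.004273/(4π·0.0256) = 0.01328 K/W
ΣR = 0.01328 K/W
ΔT = Q·ΣR = 12700 × 0.01328 = 168.7 K
Heat flows inward, so T_out = T_in + ΔT = -154 + 168.7 = 14.7 °C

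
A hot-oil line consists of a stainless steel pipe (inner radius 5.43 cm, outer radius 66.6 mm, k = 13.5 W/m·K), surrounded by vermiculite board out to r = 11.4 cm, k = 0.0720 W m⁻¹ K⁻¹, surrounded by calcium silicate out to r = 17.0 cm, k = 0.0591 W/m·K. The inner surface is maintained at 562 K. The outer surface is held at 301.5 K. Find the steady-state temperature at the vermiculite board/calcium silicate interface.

Treat each layer as a resistance in series:
  R'_stainless steel = ln(0.0666/0.0543)/(2πk) = 0.2042/(2π·13.5) = 0.002407 m·K/W
  R'_vermiculite board = ln(0.114/0.0666)/(2πk) = 0.5375/(2π·0.0720) = 1.188 m·K/W
  R'_calcium silicate = ln(0.170/0.114)/(2πk) = 0.3996/(2π·0.0591) = 1.076 m·K/W
ΣR = 0.002407 + 1.188 + 1.076 = 2.266 m·K/W
Q' = ΔT/ΣR = (562 K − 301.5 K)/2.266 = 115.0 W/m
From the inner boundary to the vermiculite board/calcium silicate interface, ΣR_partial = 1.190 m·K/W.
T_interface = T_in − Q'·ΣR_partial = 562 K − (115.0)(1.190) = 425 K

T = 425 K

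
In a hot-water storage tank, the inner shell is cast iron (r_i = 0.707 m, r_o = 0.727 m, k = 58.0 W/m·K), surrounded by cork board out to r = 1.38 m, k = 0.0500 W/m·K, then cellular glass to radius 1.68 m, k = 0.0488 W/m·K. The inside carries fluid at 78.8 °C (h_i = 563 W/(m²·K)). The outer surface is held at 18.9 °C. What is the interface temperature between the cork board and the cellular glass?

T = 29.0 °C

Resistance network (inner→outer):
  R_conv,in = 1/(4πr²h) = 1/(4π·0.707²·563) = 2.828×10^-4 K/W
  R_cast iron = (1/0.707 − 1/0.727)/(4πk) = 0.03891/(4π·58.0) = 5.339×10^-5 K/W
  R_cork board = (1/0.727 − 1/1.38)/(4πk) = 0.6509/(4π·0.0500) = 1.036 K/W
  R_cellular glass = (1/1.38 − 1/1.68)/(4πk) = 0.1294/(4π·0.0488) = 0.2110 K/W
ΣR = 2.828×10^-4 + 5.339×10^-5 + 1.036 + 0.2110 = 1.247 K/W
Q = ΔT/ΣR = (78.8 °C − 18.9 °C)/1.247 = 48.04 W
From the inner boundary to the cork board/cellular glass interface, ΣR_partial = 1.036 K/W.
T_interface = T_in − Q·ΣR_partial = 78.8 °C − (48.04)(1.036) = 29.0 °C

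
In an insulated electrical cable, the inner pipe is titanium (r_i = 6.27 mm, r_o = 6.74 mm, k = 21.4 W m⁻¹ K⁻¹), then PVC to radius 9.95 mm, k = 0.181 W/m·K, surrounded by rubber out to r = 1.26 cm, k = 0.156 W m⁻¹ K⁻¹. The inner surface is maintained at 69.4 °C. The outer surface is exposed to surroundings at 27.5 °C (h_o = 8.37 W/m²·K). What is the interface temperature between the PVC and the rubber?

T = 62.5 °C

Series thermal resistances, inner to outer:
  R'_titanium = ln(0.00674/0.00627)/(2πk) = 0.07228/(2π·21.4) = 5.376×10^-4 m·K/W
  R'_PVC = ln(0.00995/0.00674)/(2πk) = 0.3895/(2π·0.181) = 0.3425 m·K/W
  R'_rubber = ln(0.0126/0.00995)/(2πk) = 0.2361/(2π·0.156) = 0.2409 m·K/W
  R'_conv,out = 1/(2πr h) = 1/(2π·0.0126·8.37) = 1.509 m·K/W
ΣR = 5.376×10^-4 + 0.3425 + 0.2409 + 1.509 = 2.093 m·K/W
Q' = ΔT/ΣR = (69.4 °C − 27.5 °C)/2.093 = 20.02 W/m
From the inner boundary to the PVC/rubber interface, ΣR_partial = 0.3430 m·K/W.
T_interface = T_in − Q'·ΣR_partial = 69.4 °C − (20.02)(0.3430) = 62.5 °C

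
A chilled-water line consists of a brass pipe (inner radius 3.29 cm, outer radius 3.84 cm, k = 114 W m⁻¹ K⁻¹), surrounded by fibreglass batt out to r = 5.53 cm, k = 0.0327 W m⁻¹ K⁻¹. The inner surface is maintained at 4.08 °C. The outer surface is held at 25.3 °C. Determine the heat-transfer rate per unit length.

Treat each layer as a resistance in series:
  R'_brass = ln(0.0384/0.0329)/(2πk) = 0.1546/(2π·114) = 2.158×10^-4 m·K/W
  R'_fibreglass batt = ln(0.0553/0.0384)/(2πk) = 0.3647/(2π·0.0327) = 1.775 m·K/W
ΣR = 2.158×10^-4 + 1.775 = 1.775 m·K/W
Q' = ΔT/ΣR = (4.08 °C − 25.3 °C)/1.775 = -12.0 W/m
(Negative Q' ⇒ heat flows inward; heat gain = 12.0 W/m.)

Q' = 12.0 W/m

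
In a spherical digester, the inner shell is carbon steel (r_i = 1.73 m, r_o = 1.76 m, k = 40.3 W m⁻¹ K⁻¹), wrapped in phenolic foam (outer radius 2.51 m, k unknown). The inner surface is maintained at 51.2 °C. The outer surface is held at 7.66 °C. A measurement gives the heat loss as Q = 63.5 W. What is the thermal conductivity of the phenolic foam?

ΣR = ΔT/Q = |51.2 − 7.66|/63.5 = 0.6857 K/W
Known resistances:
  R_carbon steel = (1/1.73 − 1/1.76)/(4πk) = 0.009853/(4π·40.3) = 1.946×10^-5 K/W
R_phenolic foam = ΣR − ΣR_known = 0.6857 − 1.946×10^-5 = 0.6857 K/W
(1/r₁−1/r₂)/(4πk) = 0.6857 ⇒ k = 0.1698/(4π·0.6857) = 0.0197 W/m·K

k = 0.0197 W/m·K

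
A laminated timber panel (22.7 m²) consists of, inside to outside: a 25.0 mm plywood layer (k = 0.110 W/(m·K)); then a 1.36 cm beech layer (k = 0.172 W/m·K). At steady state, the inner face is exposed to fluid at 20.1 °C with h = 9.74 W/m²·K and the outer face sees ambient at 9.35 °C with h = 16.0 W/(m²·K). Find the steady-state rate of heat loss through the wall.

Q = 518 W

Treat each layer as a resistance in series:
  R_conv,in = 1/(hA) = 1/(9.74·22.7) = 0.004523 K/W
  R_plywood = L/(kA) = 0.0250/(0.110·22.7) = 0.01001 K/W
  R_beech = L/(kA) = 0.0136/(0.172·22.7) = 0.003483 K/W
  R_conv,out = 1/(hA) = 1/(16.0·22.7) = 0.002753 K/W
ΣR = 0.004523 + 0.01001 + 0.003483 + 0.002753 = 0.02077 K/W
Q = ΔT/ΣR = (20.1 °C − 9.35 °C)/0.02077 = 518 W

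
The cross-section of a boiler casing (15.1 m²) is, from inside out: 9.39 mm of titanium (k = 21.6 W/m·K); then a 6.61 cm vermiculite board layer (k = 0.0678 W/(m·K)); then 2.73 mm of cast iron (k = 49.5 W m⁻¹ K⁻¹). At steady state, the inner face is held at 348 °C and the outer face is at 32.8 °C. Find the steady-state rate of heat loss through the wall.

Q = 4.88 kW

Treat each layer as a resistance in series:
  R_titanium = L/(kA) = 0.00939/(21.6·15.1) = 2.879×10^-5 K/W
  R_vermiculite board = L/(kA) = 0.0661/(0.0678·15.1) = 0.06456 K/W
  R_cast iron = L/(kA) = 0.00273/(49.5·15.1) = 3.652×10^-6 K/W
ΣR = 2.879×10^-5 + 0.06456 + 3.652×10^-6 = 0.06459 K/W
Q = ΔT/ΣR = (348 °C − 32.8 °C)/0.06459 = 4880 W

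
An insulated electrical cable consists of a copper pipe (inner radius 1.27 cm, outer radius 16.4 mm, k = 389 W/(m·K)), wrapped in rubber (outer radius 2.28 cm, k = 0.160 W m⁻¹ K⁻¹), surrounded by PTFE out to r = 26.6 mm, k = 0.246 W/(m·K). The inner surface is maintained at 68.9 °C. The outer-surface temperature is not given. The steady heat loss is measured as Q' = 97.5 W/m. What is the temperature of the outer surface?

Sum the resistances:
  R'_copper = ln(0.0164/0.0127)/(2πk) = 0.2557/(2π·389) = 1.046×10^-4 m·K/W
  R'_rubber = ln(0.0228/0.0164)/(2πk) = 0.3295/(2π·0.160) = 0.3277 m·K/W
  R'_PTFE = ln(0.0266/0.0228)/(2πk) = 0.1542/(2π·0.246) = 0.09973 m·K/W
ΣR = 0.4276 m·K/W
ΔT = Q'·ΣR = 97.5 × 0.4276 = 41.69 K
Heat flows outward, so T_out = T_in − ΔT = 68.9 − 41.69 = 27.2 °C

T_out = 27.2 °C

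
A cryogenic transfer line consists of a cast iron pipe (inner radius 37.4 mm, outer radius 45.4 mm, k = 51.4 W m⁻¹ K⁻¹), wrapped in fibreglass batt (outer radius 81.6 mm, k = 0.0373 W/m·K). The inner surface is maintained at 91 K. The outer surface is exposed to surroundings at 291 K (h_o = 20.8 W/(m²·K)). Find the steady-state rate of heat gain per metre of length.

Series thermal resistances, inner to outer:
  R'_cast iron = ln(0.0454/0.0374)/(2πk) = 0.1938/(2π·51.4) = 6.002×10^-4 m·K/W
  R'_fibreglass batt = ln(0.0816/0.0454)/(2πk) = 0.5863/(2π·0.0373) = 2.502 m·K/W
  R'_conv,out = 1/(2πr h) = 1/(2π·0.0816·20.8) = 0.09377 m·K/W
ΣR = 6.002×10^-4 + 2.502 + 0.09377 = 2.596 m·K/W
Q' = ΔT/ΣR = (91 K − 291 K)/2.596 = -77.0 W/m
(Negative Q' ⇒ heat flows inward; heat gain = 77.0 W/m.)

Q' = 77.0 W/m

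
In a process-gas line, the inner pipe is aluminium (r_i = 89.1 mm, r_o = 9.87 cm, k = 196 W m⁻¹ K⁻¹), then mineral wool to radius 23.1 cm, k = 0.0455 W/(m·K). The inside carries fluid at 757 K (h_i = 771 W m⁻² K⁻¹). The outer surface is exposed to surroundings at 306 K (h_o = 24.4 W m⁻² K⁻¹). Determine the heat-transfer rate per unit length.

Series thermal resistances, inner to outer:
  R'_conv,in = 1/(2πr h) = 1/(2π·0.0891·771) = 0.002317 m·K/W
  R'_aluminium = ln(0.0987/0.0891)/(2πk) = 0.1023/(2π·196) = 8.309×10^-5 m·K/W
  R'_mineral wool = ln(0.231/0.0987)/(2πk) = 0.8503/(2π·0.0455) = 2.974 m·K/W
  R'_conv,out = 1/(2πr h) = 1/(2π·0.231·24.4) = 0.02824 m·K/W
ΣR = 0.002317 + 8.309×10^-5 + 2.974 + 0.02824 = 3.005 m·K/W
Q' = ΔT/ΣR = (757 K − 306 K)/3.005 = 150 W/m

Q' = 150 W/m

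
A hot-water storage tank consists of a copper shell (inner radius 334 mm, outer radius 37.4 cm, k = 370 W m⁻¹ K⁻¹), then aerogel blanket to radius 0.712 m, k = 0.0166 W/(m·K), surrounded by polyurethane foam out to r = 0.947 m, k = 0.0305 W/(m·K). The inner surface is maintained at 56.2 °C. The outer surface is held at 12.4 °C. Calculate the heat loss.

Q = 6.26 W

Treat each layer as a resistance in series:
  R_copper = (1/0.334 − 1/0.374)/(4πk) = 0.3202/(4π·370) = 6.887×10^-5 K/W
  R_aerogel blanket = (1/0.374 − 1/0.712)/(4πk) = 1.269/(4π·0.0166) = 6.085 K/W
  R_polyurethane foam = (1/0.712 − 1/0.947)/(4πk) = 0.3485/(4π·0.0305) = 0.9093 K/W
ΣR = 6.887×10^-5 + 6.085 + 0.9093 = 6.994 K/W
Q = ΔT/ΣR = (56.2 °C − 12.4 °C)/6.994 = 6.26 W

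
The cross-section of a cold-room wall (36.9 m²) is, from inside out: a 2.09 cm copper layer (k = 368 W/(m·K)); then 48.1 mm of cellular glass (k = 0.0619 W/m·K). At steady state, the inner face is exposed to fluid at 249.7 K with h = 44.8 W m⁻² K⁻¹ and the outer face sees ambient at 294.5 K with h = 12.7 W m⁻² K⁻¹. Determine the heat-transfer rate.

Q = 1880 W

Resistance network (inner→outer):
  R_conv,in = 1/(hA) = 1/(44.8·36.9) = 6.049×10^-4 K/W
  R_copper = L/(kA) = 0.0209/(368·36.9) = 1.539×10^-6 K/W
  R_cellular glass = L/(kA) = 0.0481/(0.0619·36.9) = 0.02106 K/W
  R_conv,out = 1/(hA) = 1/(12.7·36.9) = 0.002134 K/W
ΣR = 6.049×10^-4 + 1.539×10^-6 + 0.02106 + 0.002134 = 0.02380 K/W
Q = ΔT/ΣR = (249.7 K − 294.5 K)/0.02380 = -1880 W
(Negative Q ⇒ heat flows inward; heat gain = 1880 W.)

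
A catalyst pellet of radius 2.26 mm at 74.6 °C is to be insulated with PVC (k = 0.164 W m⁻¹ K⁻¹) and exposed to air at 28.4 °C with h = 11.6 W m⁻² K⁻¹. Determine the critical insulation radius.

r_cr = 2.83 cm

For a sphere, r_cr = 2k_ins/h = 2·0.164/11.6 = 0.0283 m = 2.83 cm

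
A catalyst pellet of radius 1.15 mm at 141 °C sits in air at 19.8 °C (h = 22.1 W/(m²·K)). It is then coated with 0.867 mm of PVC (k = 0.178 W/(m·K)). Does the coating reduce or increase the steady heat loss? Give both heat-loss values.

increases: 0.0445 → 0.115 W

Critical radius for a sphere: r_cr = 2k/h = 0.0161 m = 1.61 cm.
Outer radius after coating: r₂ = 0.00115 + 8.67×10^-4 = 0.002017 m.
Since r₁ < r_cr and r₂ ≤ r_cr, the coating moves toward the maximum at r_cr — heat loss rises.
Bare: R = 1/(4πr₁²h) = 2723 K/W; Q = 121.2/2723 = 0.0445 W.
Coated: R = R_cond + R_conv = 1052 K/W; Q = 121.2/1052 = 0.115 W.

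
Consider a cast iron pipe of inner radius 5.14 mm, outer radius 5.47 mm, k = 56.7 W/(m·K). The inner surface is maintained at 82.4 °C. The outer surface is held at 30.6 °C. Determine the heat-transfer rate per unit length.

Q' = 2.97×10^5 W/m

Q' = 2πk·ΔT/ln(r₂/r₁) = 2π × 56.7 × 51.8 / ln(0.00547/0.00514) = 2.97×10^5 W/m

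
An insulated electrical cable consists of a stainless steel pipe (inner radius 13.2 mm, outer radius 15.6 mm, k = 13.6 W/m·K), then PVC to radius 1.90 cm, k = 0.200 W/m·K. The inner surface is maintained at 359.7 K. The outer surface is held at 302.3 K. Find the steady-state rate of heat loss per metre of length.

Treat each layer as a resistance in series:
  R'_stainless steel = ln(0.0156/0.0132)/(2πk) = 0.1671/(2π·13.6) = 0.001955 m·K/W
  R'_PVC = ln(0.0190/0.0156)/(2πk) = 0.1972/(2π·0.200) = 0.1569 m·K/W
ΣR = 0.001955 + 0.1569 = 0.1589 m·K/W
Q' = ΔT/ΣR = (359.7 K − 302.3 K)/0.1589 = 361 W/m

Q' = 361 W/m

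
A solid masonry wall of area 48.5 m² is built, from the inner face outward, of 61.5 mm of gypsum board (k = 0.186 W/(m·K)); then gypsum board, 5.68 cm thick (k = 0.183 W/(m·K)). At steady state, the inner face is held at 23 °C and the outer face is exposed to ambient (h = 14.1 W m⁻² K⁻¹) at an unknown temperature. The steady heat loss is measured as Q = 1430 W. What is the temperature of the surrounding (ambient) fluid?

T_out = 2.01 °C

Sum the resistances:
  R_gypsum board = L/(kA) = 0.0615/(0.186·48.5) = 0.006817 K/W
  R_gypsum board = L/(kA) = 0.0568/(0.183·48.5) = 0.006400 K/W
  R_conv,out = 1/(hA) = 1/(14.1·48.5) = 0.001462 K/W
ΣR = 0.01468 K/W
ΔT = Q·ΣR = 1430 × 0.01468 = 20.99 K
Heat flows outward, so T_out = T_in − ΔT = 23 − 20.99 = 2.01 °C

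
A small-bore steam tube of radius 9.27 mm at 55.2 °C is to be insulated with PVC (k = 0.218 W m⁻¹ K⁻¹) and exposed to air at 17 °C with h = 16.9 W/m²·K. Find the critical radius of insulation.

For a cylinder, r_cr = k_ins/h = 0.218/16.9 = 0.0129 m = 1.29 cm

r_cr = 1.29 cm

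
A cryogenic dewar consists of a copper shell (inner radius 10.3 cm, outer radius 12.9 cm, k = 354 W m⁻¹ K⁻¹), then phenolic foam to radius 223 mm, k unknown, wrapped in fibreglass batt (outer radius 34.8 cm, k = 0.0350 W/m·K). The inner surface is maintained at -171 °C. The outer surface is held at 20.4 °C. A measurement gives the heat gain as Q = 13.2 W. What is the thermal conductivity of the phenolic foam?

k = 0.0240 W/m·K

ΣR = ΔT/Q = |-171 − 20.4|/13.2 = 14.50 K/W
Known resistances:
  R_copper = (1/0.103 − 1/0.129)/(4πk) = 1.957/(4π·354) = 4.399×10^-4 K/W
  R_fibreglass batt = (1/0.223 − 1/0.348)/(4πk) = 1.611/(4π·0.0350) = 3.662 K/W
R_phenolic foam = ΣR − ΣR_known = 14.50 − 3.662 = 10.84 K/W
(1/r₁−1/r₂)/(4πk) = 10.84 ⇒ k = 3.268/(4π·10.84) = 0.0240 W/m·K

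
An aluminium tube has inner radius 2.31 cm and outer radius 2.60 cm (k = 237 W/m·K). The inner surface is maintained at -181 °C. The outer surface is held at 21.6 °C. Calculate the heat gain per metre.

Q' = 2πk·ΔT/ln(r₂/r₁) = 2π × 237 × 202.6 / ln(0.0260/0.0231) = 2.55×10^6 W/m

Q' = 2550 kW/m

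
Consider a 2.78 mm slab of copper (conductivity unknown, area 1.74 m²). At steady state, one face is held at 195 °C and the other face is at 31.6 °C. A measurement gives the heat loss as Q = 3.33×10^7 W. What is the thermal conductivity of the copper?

k = 326 W/m·K

ΣR = ΔT/Q = |195 − 31.6|/3.33×10^7 = 4.907×10^-6 K/W
L/(kA) = 4.907×10^-6 ⇒ k = 0.00278/(4.907×10^-6·1.74) = 326 W/m·K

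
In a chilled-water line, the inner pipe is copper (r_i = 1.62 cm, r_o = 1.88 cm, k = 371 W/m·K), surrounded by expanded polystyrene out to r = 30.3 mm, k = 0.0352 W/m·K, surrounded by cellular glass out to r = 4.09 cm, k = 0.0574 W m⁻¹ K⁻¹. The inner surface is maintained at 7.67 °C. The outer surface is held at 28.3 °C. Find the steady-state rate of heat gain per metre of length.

Q' = 6.90 W/m

Series thermal resistances, inner to outer:
  R'_copper = ln(0.0188/0.0162)/(2πk) = 0.1488/(2π·371) = 6.385×10^-5 m·K/W
  R'_expanded polystyrene = ln(0.0303/0.0188)/(2πk) = 0.4773/(2π·0.0352) = 2.158 m·K/W
  R'_cellular glass = ln(0.0409/0.0303)/(2πk) = 0.3000/(2π·0.0574) = 0.8318 m·K/W
ΣR = 6.385×10^-5 + 2.158 + 0.8318 = 2.990 m·K/W
Q' = ΔT/ΣR = (7.67 °C − 28.3 °C)/2.990 = -6.90 W/m
(Negative Q' ⇒ heat flows inward; heat gain = 6.90 W/m.)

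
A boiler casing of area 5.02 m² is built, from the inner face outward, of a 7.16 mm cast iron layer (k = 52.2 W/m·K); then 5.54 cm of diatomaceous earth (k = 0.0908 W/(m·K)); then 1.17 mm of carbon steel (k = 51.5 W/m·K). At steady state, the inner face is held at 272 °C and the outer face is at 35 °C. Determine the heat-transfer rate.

Q = 1950 W

Series thermal resistances, inner to outer:
  R_cast iron = L/(kA) = 0.00716/(52.2·5.02) = 2.732×10^-5 K/W
  R_diatomaceous earth = L/(kA) = 0.0554/(0.0908·5.02) = 0.1215 K/W
  R_carbon steel = L/(kA) = 0.00117/(51.5·5.02) = 4.526×10^-6 K/W
ΣR = 2.732×10^-5 + 0.1215 + 4.526×10^-6 = 0.1215 K/W
Q = ΔT/ΣR = (272 °C − 35 °C)/0.1215 = 1950 W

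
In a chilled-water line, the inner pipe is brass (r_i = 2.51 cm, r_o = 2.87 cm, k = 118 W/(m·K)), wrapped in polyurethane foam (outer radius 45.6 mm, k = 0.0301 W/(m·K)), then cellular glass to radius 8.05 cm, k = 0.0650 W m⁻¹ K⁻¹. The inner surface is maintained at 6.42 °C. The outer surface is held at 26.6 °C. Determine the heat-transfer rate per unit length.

Series thermal resistances, inner to outer:
  R'_brass = ln(0.0287/0.0251)/(2πk) = 0.1340/(2π·118) = 1.808×10^-4 m·K/W
  R'_polyurethane foam = ln(0.0456/0.0287)/(2πk) = 0.4630/(2π·0.0301) = 2.448 m·K/W
  R'_cellular glass = ln(0.0805/0.0456)/(2πk) = 0.5683/(2π·0.0650) = 1.392 m·K/W
ΣR = 1.808×10^-4 + 2.448 + 1.392 = 3.840 m·K/W
Q' = ΔT/ΣR = (6.42 °C − 26.6 °C)/3.840 = -5.26 W/m
(Negative Q' ⇒ heat flows inward; heat gain = 5.26 W/m.)

Q' = 5.26 W/m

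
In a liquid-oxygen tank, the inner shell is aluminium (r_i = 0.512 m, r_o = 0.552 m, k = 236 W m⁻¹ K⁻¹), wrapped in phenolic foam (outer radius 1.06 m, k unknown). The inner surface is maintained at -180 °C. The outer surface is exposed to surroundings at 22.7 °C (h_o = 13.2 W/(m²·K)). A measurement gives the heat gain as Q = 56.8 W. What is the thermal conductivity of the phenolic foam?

k = 0.0194 W/m·K

ΣR = ΔT/Q = |-180 − 22.7|/56.8 = 3.569 K/W
Known resistances:
  R_aluminium = (1/0.512 − 1/0.552)/(4πk) = 0.1415/(4π·236) = 4.772×10^-5 K/W
  R_conv,out = 1/(4πr²h) = 1/(4π·1.06²·13.2) = 0.005365 K/W
R_phenolic foam = ΣR − ΣR_known = 3.569 − 0.005413 = 3.564 K/W
(1/r₁−1/r₂)/(4πk) = 3.564 ⇒ k = 0.8682/(4π·3.564) = 0.0194 W/m·K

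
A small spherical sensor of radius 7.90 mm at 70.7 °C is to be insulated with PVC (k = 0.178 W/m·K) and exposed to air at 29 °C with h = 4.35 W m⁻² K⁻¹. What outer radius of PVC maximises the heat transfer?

For a sphere, r_cr = 2k_ins/h = 2·0.178/4.35 = 0.0818 m = 8.18 cm

r_cr = 8.18 cm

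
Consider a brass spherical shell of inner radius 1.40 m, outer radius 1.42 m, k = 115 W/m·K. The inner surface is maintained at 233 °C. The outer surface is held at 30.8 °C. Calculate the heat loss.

Q = 4πk·ΔT/(1/r₁ − 1/r₂) = 4π × 115 × 202.2 / (1/1.40 − 1/1.42) = 2.90×10^7 W

Q = 29000 kW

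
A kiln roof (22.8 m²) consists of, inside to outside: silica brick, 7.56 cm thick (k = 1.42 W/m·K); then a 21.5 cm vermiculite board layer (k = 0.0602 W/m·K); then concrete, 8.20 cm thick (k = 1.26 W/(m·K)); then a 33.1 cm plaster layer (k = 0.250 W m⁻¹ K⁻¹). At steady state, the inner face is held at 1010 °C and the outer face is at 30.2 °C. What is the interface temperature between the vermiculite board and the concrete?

Resistance network (inner→outer):
  R_silica brick = L/(kA) = 0.0756/(1.42·22.8) = 0.002335 K/W
  R_vermiculite board = L/(kA) = 0.215/(0.0602·22.8) = 0.1566 K/W
  R_concrete = L/(kA) = 0.0820/(1.26·22.8) = 0.002854 K/W
  R_plaster = L/(kA) = 0.331/(0.250·22.8) = 0.05807 K/W
ΣR = 0.002335 + 0.1566 + 0.002854 + 0.05807 = 0.2199 K/W
Q = ΔT/ΣR = (1010 °C − 30.2 °C)/0.2199 = 4456 W
From the inner boundary to the vermiculite board/concrete interface, ΣR_partial = 0.1589 K/W.
T_interface = T_in − Q·ΣR_partial = 1010 °C − (4456)(0.1589) = 302 °C

T = 302 °C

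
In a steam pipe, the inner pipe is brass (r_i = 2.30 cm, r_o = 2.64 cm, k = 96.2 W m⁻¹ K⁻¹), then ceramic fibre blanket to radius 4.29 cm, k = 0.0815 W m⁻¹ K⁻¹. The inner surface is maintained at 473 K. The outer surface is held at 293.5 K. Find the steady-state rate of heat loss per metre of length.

Q' = 189 W/m

Series thermal resistances, inner to outer:
  R'_brass = ln(0.0264/0.0230)/(2πk) = 0.1379/(2π·96.2) = 2.281×10^-4 m·K/W
  R'_ceramic fibre blanket = ln(0.0429/0.0264)/(2πk) = 0.4855/(2π·0.0815) = 0.9481 m·K/W
ΣR = 2.281×10^-4 + 0.9481 = 0.9483 m·K/W
Q' = ΔT/ΣR = (473 K − 293.5 K)/0.9483 = 189 W/m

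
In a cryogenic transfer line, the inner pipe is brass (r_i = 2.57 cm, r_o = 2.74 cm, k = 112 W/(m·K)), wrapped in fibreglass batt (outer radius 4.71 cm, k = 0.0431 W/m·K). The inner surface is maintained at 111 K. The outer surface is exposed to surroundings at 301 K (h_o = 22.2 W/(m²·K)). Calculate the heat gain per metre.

Q' = 88.3 W/m

Treat each layer as a resistance in series:
  R'_brass = ln(0.0274/0.0257)/(2πk) = 0.06405/(2π·112) = 9.102×10^-5 m·K/W
  R'_fibreglass batt = ln(0.0471/0.0274)/(2πk) = 0.5417/(2π·0.0431) = 2.000 m·K/W
  R'_conv,out = 1/(2πr h) = 1/(2π·0.0471·22.2) = 0.1522 m·K/W
ΣR = 9.102×10^-5 + 2.000 + 0.1522 = 2.152 m·K/W
Q' = ΔT/ΣR = (111 K − 301 K)/2.152 = -88.3 W/m
(Negative Q' ⇒ heat flows inward; heat gain = 88.3 W/m.)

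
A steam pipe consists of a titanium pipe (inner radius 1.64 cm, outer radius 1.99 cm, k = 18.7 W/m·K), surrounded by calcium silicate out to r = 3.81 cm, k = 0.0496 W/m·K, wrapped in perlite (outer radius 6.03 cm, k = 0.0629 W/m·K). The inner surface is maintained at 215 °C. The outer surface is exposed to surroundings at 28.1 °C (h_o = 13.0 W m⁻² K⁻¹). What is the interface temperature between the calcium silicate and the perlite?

Treat each layer as a resistance in series:
  R'_titanium = ln(0.0199/0.0164)/(2πk) = 0.1934/(2π·18.7) = 0.001646 m·K/W
  R'_calcium silicate = ln(0.0381/0.0199)/(2πk) = 0.6495/(2π·0.0496) = 2.084 m·K/W
  R'_perlite = ln(0.0603/0.0381)/(2πk) = 0.4591/(2π·0.0629) = 1.162 m·K/W
  R'_conv,out = 1/(2πr h) = 1/(2π·0.0603·13.0) = 0.2030 m·K/W
ΣR = 0.001646 + 2.084 + 1.162 + 0.2030 = 3.451 m·K/W
Q' = ΔT/ΣR = (215 °C − 28.1 °C)/3.451 = 54.16 W/m
From the inner boundary to the calcium silicate/perlite interface, ΣR_partial = 2.086 m·K/W.
T_interface = T_in − Q'·ΣR_partial = 215 °C − (54.16)(2.086) = 102 °C

T = 102 °C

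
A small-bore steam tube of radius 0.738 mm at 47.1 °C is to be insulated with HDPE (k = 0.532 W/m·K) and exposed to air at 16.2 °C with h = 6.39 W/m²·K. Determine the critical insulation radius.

For a cylinder, r_cr = k_ins/h = 0.532/6.39 = 0.0833 m = 8.33 cm

r_cr = 8.33 cm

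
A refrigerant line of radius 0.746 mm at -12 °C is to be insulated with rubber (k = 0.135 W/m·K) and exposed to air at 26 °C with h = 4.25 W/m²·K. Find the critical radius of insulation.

For a cylinder, r_cr = k_ins/h = 0.135/4.25 = 0.0318 m = 3.18 cm

r_cr = 3.18 cm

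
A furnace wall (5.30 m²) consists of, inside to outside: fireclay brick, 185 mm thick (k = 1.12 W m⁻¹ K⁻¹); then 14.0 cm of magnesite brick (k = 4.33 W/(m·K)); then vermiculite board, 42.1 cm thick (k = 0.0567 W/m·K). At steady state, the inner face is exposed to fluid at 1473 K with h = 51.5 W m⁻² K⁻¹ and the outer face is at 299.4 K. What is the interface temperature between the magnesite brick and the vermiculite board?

Resistance network (inner→outer):
  R_conv,in = 1/(hA) = 1/(51.5·5.30) = 0.003664 K/W
  R_fireclay brick = L/(kA) = 0.185/(1.12·5.30) = 0.03117 K/W
  R_magnesite brick = L/(kA) = 0.140/(4.33·5.30) = 0.006100 K/W
  R_vermiculite board = L/(kA) = 0.421/(0.0567·5.30) = 1.401 K/W
ΣR = 0.003664 + 0.03117 + 0.006100 + 1.401 = 1.442 K/W
Q = ΔT/ΣR = (1473 K − 299.4 K)/1.442 = 813.9 W
From the inner boundary to the magnesite brick/vermiculite board interface, ΣR_partial = 0.04093 K/W.
T_interface = T_in − Q·ΣR_partial = 1473 K − (813.9)(0.04093) = 1440 K

T = 1440 K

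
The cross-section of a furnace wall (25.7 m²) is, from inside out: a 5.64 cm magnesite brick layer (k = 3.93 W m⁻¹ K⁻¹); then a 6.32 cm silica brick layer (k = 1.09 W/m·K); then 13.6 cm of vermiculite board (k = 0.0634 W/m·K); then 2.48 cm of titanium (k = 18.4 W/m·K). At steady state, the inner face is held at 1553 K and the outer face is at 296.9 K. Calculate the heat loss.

Treat each layer as a resistance in series:
  R_magnesite brick = L/(kA) = 0.0564/(3.93·25.7) = 5.584×10^-4 K/W
  R_silica brick = L/(kA) = 0.0632/(1.09·25.7) = 0.002256 K/W
  R_vermiculite board = L/(kA) = 0.136/(0.0634·25.7) = 0.08347 K/W
  R_titanium = L/(kA) = 0.0248/(18.4·25.7) = 5.244×10^-5 K/W
ΣR = 5.584×10^-4 + 0.002256 + 0.08347 + 5.244×10^-5 = 0.08634 K/W
Q = ΔT/ΣR = (1553 K − 296.9 K)/0.08634 = 14500 W

Q = 14500 W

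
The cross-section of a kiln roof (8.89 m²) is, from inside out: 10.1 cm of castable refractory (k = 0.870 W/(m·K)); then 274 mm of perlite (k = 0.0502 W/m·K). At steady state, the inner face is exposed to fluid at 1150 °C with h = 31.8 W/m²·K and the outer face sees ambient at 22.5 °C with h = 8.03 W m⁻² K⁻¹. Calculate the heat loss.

Treat each layer as a resistance in series:
  R_conv,in = 1/(hA) = 1/(31.8·8.89) = 0.003537 K/W
  R_castable refractory = L/(kA) = 0.101/(0.870·8.89) = 0.01306 K/W
  R_perlite = L/(kA) = 0.274/(0.0502·8.89) = 0.6140 K/W
  R_conv,out = 1/(hA) = 1/(8.03·8.89) = 0.01401 K/W
ΣR = 0.003537 + 0.01306 + 0.6140 + 0.01401 = 0.6446 K/W
Q = ΔT/ΣR = (1150 °C − 22.5 °C)/0.6446 = 1750 W

Q = 1750 W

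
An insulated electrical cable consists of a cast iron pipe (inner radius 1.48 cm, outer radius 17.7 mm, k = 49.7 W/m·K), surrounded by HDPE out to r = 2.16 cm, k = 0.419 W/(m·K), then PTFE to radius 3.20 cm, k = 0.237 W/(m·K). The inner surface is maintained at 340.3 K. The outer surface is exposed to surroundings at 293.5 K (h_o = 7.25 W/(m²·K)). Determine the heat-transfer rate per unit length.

Series thermal resistances, inner to outer:
  R'_cast iron = ln(0.0177/0.0148)/(2πk) = 0.1789/(2π·49.7) = 5.730×10^-4 m·K/W
  R'_HDPE = ln(0.0216/0.0177)/(2πk) = 0.1991/(2π·0.419) = 0.07564 m·K/W
  R'_PTFE = ln(0.0320/0.0216)/(2πk) = 0.3930/(2π·0.237) = 0.2639 m·K/W
  R'_conv,out = 1/(2πr h) = 1/(2π·0.0320·7.25) = 0.6860 m·K/W
ΣR = 5.730×10^-4 + 0.07564 + 0.2639 + 0.6860 = 1.026 m·K/W
Q' = ΔT/ΣR = (340.3 K − 293.5 K)/1.026 = 45.6 W/m

Q' = 45.6 W/m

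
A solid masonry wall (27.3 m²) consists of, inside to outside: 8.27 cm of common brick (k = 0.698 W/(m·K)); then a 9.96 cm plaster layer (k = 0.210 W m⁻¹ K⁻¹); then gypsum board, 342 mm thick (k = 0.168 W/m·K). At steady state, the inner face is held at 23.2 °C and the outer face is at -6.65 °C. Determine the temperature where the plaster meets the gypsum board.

Series thermal resistances, inner to outer:
  R_common brick = L/(kA) = 0.0827/(0.698·27.3) = 0.004340 K/W
  R_plaster = L/(kA) = 0.0996/(0.210·27.3) = 0.01737 K/W
  R_gypsum board = L/(kA) = 0.342/(0.168·27.3) = 0.07457 K/W
ΣR = 0.004340 + 0.01737 + 0.07457 = 0.09628 K/W
Q = ΔT/ΣR = (23.2 °C − -6.65 °C)/0.09628 = 310.0 W
From the inner boundary to the plaster/gypsum board interface, ΣR_partial = 0.02171 K/W.
T_interface = T_in − Q·ΣR_partial = 23.2 °C − (310.0)(0.02171) = 16.5 °C

T = 16.5 °C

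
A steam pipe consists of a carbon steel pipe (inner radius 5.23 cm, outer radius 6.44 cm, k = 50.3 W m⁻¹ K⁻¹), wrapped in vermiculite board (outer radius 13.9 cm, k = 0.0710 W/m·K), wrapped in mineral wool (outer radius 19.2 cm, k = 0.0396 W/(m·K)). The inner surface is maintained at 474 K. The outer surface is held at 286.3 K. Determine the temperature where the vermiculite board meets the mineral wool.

Treat each layer as a resistance in series:
  R'_carbon steel = ln(0.0644/0.0523)/(2πk) = 0.2081/(2π·50.3) = 6.585×10^-4 m·K/W
  R'_vermiculite board = ln(0.139/0.0644)/(2πk) = 0.7694/(2π·0.0710) = 1.725 m·K/W
  R'_mineral wool = ln(0.192/0.139)/(2πk) = 0.3230/(2π·0.0396) = 1.298 m·K/W
ΣR = 6.585×10^-4 + 1.725 + 1.298 = 3.024 m·K/W
Q' = ΔT/ΣR = (474 K − 286.3 K)/3.024 = 62.07 W/m
From the inner boundary to the vermiculite board/mineral wool interface, ΣR_partial = 1.726 m·K/W.
T_interface = T_in − Q'·ΣR_partial = 474 K − (62.07)(1.726) = 366.9 K

T = 366.9 K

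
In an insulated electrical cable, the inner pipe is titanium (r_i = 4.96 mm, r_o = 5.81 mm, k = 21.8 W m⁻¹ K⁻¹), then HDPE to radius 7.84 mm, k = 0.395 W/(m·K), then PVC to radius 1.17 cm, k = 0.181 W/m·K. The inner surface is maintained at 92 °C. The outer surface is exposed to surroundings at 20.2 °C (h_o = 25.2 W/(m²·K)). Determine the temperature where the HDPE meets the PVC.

Resistance network (inner→outer):
  R'_titanium = ln(0.00581/0.00496)/(2πk) = 0.1582/(2π·21.8) = 0.001155 m·K/W
  R'_HDPE = ln(0.00784/0.00581)/(2πk) = 0.2997/(2π·0.395) = 0.1207 m·K/W
  R'_PVC = ln(0.0117/0.00784)/(2πk) = 0.4004/(2π·0.181) = 0.3520 m·K/W
  R'_conv,out = 1/(2πr h) = 1/(2π·0.0117·25.2) = 0.5398 m·K/W
ΣR = 0.001155 + 0.1207 + 0.3520 + 0.5398 = 1.014 m·K/W
Q' = ΔT/ΣR = (92 °C − 20.2 °C)/1.014 = 70.81 W/m
From the inner boundary to the HDPE/PVC interface, ΣR_partial = 0.1219 m·K/W.
T_interface = T_in − Q'·ΣR_partial = 92 °C − (70.81)(0.1219) = 83.4 °C

T = 83.4 °C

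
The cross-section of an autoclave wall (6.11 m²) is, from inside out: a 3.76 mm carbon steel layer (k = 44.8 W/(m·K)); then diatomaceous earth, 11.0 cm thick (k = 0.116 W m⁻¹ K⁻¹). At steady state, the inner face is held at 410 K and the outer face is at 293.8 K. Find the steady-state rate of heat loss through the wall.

Series thermal resistances, inner to outer:
  R_carbon steel = L/(kA) = 0.00376/(44.8·6.11) = 1.374×10^-5 K/W
  R_diatomaceous earth = L/(kA) = 0.110/(0.116·6.11) = 0.1552 K/W
ΣR = 1.374×10^-5 + 0.1552 = 0.1552 K/W
Q = ΔT/ΣR = (410 K − 293.8 K)/0.1552 = 749 W

Q = 749 W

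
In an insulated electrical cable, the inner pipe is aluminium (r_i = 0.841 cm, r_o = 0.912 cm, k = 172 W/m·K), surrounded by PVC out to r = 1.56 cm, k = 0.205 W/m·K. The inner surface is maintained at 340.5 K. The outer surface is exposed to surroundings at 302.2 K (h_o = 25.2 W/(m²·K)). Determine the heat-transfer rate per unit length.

Resistance network (inner→outer):
  R'_aluminium = ln(0.00912/0.00841)/(2πk) = 0.08105/(2π·172) = 7.500×10^-5 m·K/W
  R'_PVC = ln(0.0156/0.00912)/(2πk) = 0.5368/(2π·0.205) = 0.4168 m·K/W
  R'_conv,out = 1/(2πr h) = 1/(2π·0.0156·25.2) = 0.4049 m·K/W
ΣR = 7.500×10^-5 + 0.4168 + 0.4049 = 0.8218 m·K/W
Q' = ΔT/ΣR = (340.5 K − 302.2 K)/0.8218 = 46.6 W/m

Q' = 46.6 W/m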